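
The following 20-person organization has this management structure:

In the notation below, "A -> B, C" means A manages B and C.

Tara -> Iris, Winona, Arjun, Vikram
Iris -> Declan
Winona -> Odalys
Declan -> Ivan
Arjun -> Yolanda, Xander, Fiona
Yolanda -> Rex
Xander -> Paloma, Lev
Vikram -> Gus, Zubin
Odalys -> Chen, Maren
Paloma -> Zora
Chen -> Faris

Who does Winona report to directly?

Tara

Winona reports directly to Tara.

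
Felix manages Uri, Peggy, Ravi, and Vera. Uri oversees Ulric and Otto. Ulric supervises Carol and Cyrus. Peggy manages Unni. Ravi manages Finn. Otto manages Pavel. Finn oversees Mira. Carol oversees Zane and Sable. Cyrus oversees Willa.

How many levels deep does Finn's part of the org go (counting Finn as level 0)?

The longest chain under Finn runs Finn → Mira, which is 1 level below Finn.

1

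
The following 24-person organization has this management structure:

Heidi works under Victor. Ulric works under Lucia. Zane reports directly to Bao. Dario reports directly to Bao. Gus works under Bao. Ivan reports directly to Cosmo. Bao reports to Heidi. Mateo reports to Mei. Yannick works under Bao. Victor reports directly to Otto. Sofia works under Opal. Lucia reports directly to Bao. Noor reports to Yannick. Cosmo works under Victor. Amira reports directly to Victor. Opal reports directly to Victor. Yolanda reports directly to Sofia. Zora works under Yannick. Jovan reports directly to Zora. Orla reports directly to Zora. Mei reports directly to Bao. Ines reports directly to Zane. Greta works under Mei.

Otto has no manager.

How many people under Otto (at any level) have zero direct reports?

12

The people in Otto's organization with no one reporting to them are Amira, Yolanda, Ivan, Dario, Ines, Greta, Mateo, Ulric, Noor, Jovan, Orla, Gus. That is 12.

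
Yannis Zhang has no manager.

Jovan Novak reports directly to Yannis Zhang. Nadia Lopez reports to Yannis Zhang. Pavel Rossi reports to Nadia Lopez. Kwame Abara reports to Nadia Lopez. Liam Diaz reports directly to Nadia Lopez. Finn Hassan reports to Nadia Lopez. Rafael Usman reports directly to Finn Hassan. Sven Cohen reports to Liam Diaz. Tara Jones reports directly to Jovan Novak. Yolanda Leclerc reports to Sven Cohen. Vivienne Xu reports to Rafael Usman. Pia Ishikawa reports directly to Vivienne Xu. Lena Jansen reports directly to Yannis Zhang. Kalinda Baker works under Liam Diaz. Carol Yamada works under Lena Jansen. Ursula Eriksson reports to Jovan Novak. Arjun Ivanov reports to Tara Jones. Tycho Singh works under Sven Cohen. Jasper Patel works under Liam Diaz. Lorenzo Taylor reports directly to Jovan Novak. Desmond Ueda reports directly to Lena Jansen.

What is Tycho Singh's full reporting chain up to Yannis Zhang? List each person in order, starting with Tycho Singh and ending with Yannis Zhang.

Tycho Singh reports to Sven Cohen. Sven Cohen reports to Liam Diaz. Liam Diaz reports to Nadia Lopez. Nadia Lopez reports to Yannis Zhang. Yannis Zhang is at the top.

Tycho Singh -> Sven Cohen -> Liam Diaz -> Nadia Lopez -> Yannis Zhang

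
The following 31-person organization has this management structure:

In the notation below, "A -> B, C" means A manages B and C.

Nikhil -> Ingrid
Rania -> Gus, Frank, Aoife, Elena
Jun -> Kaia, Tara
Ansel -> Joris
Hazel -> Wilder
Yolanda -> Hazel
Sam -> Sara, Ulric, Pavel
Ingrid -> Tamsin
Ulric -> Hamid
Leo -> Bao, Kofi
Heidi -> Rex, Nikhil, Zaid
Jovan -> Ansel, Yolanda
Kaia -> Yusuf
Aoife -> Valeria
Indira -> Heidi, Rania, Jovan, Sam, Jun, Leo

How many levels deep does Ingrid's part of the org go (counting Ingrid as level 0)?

1

The longest chain under Ingrid runs Ingrid → Tamsin, which is 1 level below Ingrid.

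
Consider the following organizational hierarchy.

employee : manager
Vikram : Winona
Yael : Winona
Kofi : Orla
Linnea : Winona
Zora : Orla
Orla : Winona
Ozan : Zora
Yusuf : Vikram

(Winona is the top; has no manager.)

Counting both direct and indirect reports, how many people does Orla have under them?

3

Orla directly manages Kofi, Zora. Kofi has no reports. Under Zora: Ozan (1). So Orla's organization is 2 direct reports plus everyone under them: 1 + 2 = 3.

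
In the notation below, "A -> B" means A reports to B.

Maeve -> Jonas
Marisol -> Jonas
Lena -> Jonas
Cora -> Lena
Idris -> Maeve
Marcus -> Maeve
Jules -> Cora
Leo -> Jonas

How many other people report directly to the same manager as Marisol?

3

Marisol reports to Jonas. Jonas's other direct reports are Maeve, Lena, Leo — 3 peers.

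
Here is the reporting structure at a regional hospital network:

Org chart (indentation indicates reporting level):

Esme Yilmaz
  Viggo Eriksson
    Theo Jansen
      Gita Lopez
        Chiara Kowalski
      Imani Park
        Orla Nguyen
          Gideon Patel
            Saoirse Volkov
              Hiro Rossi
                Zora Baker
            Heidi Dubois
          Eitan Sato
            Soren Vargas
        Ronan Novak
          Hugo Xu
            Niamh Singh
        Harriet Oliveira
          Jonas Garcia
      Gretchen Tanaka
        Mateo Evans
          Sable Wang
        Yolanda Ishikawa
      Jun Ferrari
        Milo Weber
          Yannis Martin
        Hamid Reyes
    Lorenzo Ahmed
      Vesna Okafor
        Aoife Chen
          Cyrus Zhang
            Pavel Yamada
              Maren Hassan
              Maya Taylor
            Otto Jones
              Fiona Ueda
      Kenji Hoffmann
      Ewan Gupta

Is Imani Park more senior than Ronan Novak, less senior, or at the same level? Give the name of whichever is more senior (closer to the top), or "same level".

Imani Park

Imani Park is 3 levels below Esme Yilmaz; Ronan Novak is 4. Imani Park is higher.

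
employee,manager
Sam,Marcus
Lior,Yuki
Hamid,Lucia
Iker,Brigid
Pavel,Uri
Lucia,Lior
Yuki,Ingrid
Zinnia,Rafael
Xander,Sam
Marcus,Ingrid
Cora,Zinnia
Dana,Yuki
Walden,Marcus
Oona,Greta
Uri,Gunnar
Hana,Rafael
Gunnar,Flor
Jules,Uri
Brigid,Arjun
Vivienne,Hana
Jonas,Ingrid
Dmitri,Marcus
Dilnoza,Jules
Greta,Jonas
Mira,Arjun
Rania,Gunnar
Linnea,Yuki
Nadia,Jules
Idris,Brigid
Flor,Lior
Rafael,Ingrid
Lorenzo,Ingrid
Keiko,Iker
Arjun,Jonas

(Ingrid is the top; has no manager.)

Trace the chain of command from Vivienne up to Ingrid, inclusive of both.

Vivienne reports to Hana. Hana reports to Rafael. Rafael reports to Ingrid. Ingrid is at the top.

Vivienne -> Hana -> Rafael -> Ingrid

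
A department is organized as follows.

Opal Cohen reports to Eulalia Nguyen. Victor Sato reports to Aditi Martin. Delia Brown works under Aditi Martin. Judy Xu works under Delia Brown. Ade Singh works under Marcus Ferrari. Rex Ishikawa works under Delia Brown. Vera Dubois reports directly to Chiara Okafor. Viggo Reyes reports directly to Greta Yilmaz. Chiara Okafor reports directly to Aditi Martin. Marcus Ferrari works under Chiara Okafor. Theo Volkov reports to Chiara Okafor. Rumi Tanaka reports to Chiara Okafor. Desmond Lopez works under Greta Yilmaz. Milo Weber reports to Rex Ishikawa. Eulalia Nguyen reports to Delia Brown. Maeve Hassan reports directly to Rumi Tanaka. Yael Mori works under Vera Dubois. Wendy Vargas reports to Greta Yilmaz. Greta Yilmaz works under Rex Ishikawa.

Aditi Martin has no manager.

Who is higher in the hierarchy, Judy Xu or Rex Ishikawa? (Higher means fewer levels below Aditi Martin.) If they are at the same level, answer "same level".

Both Judy Xu and Rex Ishikawa are 2 levels below Aditi Martin.

same level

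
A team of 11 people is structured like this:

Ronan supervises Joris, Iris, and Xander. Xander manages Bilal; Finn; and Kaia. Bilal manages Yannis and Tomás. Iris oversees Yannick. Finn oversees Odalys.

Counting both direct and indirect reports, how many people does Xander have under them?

Xander directly manages Bilal, Finn, Kaia. Under Bilal: Yannis, Tomás (2). Under Finn: Odalys (1). Kaia has no reports. So Xander's organization is 3 direct reports plus everyone under them: 3 + 2 + 1 = 6.

6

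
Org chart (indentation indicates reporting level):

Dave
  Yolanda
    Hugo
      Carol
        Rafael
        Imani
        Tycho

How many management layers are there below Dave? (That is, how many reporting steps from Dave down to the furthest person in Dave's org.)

4

The longest chain under Dave runs Dave → Yolanda → Hugo → Carol → Tycho, which is 4 levels below Dave.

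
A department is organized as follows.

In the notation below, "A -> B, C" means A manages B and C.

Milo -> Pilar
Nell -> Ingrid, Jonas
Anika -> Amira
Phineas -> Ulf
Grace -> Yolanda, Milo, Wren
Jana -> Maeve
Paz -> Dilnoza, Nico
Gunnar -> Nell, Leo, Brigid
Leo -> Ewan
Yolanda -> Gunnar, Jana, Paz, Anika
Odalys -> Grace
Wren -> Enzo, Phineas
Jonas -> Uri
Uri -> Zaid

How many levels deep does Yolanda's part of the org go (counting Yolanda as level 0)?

The longest chain under Yolanda runs Yolanda → Gunnar → Nell → Jonas → Uri → Zaid, which is 5 levels below Yolanda.

5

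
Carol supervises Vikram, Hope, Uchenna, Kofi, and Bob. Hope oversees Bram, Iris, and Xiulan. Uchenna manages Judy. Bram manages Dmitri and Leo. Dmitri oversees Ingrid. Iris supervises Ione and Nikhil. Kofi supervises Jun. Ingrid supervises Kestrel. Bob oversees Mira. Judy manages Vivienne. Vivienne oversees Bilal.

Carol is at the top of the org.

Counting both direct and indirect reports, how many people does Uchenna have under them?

Uchenna directly manages Judy. Under Judy: Vivienne, Bilal (2). That's 3 in total.

3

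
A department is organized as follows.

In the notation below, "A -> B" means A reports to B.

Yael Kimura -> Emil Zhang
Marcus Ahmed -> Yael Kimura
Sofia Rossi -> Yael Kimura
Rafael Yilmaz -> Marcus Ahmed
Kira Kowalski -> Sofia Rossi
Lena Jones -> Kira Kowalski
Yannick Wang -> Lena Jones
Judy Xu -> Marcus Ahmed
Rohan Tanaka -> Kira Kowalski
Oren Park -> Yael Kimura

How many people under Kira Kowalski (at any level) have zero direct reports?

The people in Kira Kowalski's organization with no one reporting to them are Rohan Tanaka, Yannick Wang. That is 2.

2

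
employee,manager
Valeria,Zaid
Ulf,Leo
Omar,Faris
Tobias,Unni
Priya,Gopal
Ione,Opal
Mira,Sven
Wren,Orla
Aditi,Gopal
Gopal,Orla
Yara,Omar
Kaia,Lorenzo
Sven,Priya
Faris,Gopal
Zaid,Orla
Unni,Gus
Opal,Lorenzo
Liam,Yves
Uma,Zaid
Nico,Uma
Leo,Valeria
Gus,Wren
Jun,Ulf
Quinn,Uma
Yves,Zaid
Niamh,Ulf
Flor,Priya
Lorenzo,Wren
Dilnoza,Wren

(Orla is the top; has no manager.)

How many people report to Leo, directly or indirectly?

Leo directly manages Ulf. Under Ulf: Niamh, Jun (2). That's 3 in total.

3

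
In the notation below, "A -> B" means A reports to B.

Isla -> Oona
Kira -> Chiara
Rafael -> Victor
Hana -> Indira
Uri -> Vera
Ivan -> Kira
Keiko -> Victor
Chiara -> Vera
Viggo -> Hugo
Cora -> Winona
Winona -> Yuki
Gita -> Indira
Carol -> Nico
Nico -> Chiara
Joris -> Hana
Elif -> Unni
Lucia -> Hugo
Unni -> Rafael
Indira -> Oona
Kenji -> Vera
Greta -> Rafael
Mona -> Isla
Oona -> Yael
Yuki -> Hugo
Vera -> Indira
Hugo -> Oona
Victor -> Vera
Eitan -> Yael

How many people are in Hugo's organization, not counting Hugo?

Hugo directly manages Yuki, Viggo, Lucia. Under Yuki: Winona, Cora (2). Viggo has no reports. Lucia has no reports. So Hugo's organization is 3 direct reports plus everyone under them: 3 + 1 + 1 = 5.

5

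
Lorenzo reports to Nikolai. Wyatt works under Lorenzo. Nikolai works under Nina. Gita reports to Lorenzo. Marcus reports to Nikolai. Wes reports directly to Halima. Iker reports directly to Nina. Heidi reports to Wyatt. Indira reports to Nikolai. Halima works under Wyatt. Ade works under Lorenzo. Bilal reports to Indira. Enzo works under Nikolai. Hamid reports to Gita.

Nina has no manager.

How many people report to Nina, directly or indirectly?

Nina directly manages Nikolai, Iker. Under Nikolai: Enzo, Marcus, Lorenzo, Wyatt, Heidi, Halima, Wes, Ade, Gita, Hamid, Indira, Bilal (12). Iker has no reports. So Nina's organization is 2 direct reports plus everyone under them: 13 + 1 = 14.

14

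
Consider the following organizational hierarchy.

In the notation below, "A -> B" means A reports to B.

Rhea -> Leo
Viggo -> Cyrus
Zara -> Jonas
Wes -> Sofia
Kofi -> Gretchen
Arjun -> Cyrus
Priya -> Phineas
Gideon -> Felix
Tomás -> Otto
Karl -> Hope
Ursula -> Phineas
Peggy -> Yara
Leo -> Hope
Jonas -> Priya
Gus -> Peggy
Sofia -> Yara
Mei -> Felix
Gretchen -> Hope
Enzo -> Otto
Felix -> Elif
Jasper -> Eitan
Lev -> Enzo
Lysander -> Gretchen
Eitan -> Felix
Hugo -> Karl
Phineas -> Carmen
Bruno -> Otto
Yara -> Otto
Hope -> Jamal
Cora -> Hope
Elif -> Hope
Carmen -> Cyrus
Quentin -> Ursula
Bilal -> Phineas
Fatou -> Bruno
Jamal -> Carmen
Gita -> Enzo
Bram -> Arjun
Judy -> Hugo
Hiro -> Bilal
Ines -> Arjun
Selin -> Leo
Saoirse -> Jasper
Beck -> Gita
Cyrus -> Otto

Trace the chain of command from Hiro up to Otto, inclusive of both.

Hiro reports to Bilal. Bilal reports to Phineas. Phineas reports to Carmen. Carmen reports to Cyrus. Cyrus reports to Otto. Otto is at the top.

Hiro -> Bilal -> Phineas -> Carmen -> Cyrus -> Otto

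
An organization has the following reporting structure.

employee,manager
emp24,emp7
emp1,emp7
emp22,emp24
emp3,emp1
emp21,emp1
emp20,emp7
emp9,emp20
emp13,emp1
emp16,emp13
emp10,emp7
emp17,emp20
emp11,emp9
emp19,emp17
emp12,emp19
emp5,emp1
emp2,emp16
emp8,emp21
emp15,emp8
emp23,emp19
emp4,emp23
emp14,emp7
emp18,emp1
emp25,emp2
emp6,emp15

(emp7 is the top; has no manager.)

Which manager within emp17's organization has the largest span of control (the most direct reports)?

Direct-report counts within emp17's organization: emp17 has 1; emp19 has 2; emp23 has 1. The largest is 2, held by emp19.

emp19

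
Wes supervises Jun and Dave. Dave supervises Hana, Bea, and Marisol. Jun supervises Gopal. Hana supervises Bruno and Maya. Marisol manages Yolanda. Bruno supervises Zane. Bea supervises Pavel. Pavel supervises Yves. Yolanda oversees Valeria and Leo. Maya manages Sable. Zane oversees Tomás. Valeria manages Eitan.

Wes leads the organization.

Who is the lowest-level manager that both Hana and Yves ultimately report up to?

Hana's chain of managers is Dave, Wes. Yves's chain of managers is Pavel, Bea, Dave, Wes. The first manager that appears in both chains is Dave.

Dave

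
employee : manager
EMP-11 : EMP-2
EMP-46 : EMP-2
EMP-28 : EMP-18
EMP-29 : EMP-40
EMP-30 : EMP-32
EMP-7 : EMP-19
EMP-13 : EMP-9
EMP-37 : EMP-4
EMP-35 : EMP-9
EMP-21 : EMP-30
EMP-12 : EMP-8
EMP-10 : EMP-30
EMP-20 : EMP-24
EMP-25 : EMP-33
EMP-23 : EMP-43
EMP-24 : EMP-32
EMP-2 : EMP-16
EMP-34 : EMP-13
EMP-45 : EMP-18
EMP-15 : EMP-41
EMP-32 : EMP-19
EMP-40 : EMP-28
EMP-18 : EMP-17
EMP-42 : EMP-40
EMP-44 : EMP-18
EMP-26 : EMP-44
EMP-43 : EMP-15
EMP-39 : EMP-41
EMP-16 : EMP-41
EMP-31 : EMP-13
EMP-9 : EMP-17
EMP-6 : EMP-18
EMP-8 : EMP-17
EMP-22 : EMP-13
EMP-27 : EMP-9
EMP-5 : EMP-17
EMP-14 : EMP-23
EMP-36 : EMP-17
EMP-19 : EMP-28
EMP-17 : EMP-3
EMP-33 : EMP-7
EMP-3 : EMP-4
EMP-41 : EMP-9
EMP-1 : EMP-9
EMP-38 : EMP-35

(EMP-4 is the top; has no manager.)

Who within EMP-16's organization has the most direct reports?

Direct-report counts within EMP-16's organization: EMP-16 has 1; EMP-2 has 2. The largest is 2, held by EMP-2.

EMP-2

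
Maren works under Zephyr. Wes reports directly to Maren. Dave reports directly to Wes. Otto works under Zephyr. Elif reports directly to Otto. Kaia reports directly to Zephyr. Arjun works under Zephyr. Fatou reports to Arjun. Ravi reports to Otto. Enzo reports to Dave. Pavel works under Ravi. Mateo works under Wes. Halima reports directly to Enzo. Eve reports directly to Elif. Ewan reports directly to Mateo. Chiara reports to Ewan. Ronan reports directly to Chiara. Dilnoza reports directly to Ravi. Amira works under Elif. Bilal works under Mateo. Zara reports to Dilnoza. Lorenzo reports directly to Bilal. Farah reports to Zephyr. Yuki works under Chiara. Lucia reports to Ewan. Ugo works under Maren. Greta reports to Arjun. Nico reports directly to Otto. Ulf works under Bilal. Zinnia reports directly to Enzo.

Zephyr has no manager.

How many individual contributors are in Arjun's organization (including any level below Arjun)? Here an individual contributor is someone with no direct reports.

The people in Arjun's organization with no one reporting to them are Greta, Fatou. That is 2.

2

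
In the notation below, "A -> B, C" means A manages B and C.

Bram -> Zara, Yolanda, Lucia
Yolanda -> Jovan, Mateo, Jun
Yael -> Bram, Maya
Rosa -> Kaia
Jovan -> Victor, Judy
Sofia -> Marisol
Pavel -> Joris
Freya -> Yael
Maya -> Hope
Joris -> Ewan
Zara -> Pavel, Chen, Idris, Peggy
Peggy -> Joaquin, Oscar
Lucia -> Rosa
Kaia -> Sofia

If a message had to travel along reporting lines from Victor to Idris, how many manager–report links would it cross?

5

Victor is 3 levels below Bram, and Idris is 2 levels below Bram (their lowest common manager). The shortest path runs up from Victor to Bram and back down to Idris: 3 + 2 = 5 links.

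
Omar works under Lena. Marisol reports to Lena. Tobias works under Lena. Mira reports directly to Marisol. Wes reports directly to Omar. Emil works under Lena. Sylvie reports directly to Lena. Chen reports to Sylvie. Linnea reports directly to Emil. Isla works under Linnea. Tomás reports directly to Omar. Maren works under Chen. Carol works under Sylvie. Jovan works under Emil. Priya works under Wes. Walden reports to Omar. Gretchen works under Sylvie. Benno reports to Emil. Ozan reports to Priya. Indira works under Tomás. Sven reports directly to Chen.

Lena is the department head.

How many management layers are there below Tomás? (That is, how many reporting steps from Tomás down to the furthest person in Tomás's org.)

The longest chain under Tomás runs Tomás → Indira, which is 1 level below Tomás.

1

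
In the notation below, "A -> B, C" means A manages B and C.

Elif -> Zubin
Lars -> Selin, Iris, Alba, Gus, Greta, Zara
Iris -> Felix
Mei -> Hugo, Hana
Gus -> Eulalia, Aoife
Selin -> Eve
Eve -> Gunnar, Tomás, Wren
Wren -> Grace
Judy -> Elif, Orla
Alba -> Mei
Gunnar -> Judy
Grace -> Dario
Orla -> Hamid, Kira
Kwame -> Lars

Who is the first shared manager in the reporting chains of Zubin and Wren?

Eve

Zubin's chain of managers is Elif, Judy, Gunnar, Eve, Selin, Lars, Kwame. Wren's chain of managers is Eve, Selin, Lars, Kwame. The first manager that appears in both chains is Eve.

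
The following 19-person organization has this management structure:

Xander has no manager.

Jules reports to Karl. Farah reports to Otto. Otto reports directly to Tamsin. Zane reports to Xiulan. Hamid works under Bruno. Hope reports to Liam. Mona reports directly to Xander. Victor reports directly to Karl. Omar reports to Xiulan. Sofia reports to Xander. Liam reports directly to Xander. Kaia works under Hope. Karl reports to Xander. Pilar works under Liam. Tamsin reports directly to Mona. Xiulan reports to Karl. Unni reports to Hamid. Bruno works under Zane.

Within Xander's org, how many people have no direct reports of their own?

8

The people in Xander's organization with no one reporting to them are Pilar, Kaia, Sofia, Victor, Omar, Unni, Jules, Farah. That is 8.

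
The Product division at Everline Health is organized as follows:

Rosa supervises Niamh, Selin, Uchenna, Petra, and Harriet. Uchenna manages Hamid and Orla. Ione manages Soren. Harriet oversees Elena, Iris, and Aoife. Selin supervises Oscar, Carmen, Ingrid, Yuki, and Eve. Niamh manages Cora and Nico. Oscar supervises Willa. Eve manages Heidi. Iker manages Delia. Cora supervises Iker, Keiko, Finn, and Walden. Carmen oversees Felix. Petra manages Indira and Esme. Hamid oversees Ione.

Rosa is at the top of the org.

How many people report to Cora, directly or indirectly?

5

Cora directly manages Keiko, Iker, Walden, Finn. Keiko has no reports. Under Iker: Delia (1). Walden has no reports. Finn has no reports. So Cora's organization is 4 direct reports plus everyone under them: 1 + 2 + 1 + 1 = 5.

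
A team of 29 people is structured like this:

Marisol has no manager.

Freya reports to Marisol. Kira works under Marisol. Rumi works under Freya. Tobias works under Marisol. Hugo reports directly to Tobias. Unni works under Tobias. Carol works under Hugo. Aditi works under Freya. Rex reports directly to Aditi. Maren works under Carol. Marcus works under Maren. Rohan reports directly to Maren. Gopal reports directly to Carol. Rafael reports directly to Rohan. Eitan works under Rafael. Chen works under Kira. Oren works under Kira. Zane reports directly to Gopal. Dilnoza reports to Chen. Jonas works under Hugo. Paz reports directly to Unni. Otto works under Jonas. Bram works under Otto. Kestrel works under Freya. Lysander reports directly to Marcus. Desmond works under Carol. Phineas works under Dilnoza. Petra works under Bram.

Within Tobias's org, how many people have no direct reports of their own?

6

The people in Tobias's organization with no one reporting to them are Paz, Petra, Desmond, Zane, Eitan, Lysander. That is 6.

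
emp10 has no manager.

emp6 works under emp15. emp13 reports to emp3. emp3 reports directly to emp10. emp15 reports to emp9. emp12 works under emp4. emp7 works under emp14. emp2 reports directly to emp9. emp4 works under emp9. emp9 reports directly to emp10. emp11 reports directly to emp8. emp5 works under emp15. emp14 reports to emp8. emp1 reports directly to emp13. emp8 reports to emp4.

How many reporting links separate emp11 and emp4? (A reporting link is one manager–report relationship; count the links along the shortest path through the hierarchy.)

2

emp11 is in emp4's organization: the chain from emp11 up to emp4 is emp11 → emp8 → emp4, which is 2 links.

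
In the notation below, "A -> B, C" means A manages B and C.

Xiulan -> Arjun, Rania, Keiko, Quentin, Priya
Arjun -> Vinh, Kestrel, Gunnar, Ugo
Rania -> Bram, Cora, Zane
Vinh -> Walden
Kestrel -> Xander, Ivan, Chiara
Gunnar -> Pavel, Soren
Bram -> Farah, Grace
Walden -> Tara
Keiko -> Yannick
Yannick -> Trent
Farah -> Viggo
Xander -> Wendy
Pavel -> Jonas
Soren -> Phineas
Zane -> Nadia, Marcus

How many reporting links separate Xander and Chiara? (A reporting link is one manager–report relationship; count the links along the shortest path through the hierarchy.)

Xander is 1 level below Kestrel, and Chiara is 1 level below Kestrel (their lowest common manager). The shortest path runs up from Xander to Kestrel and back down to Chiara: 1 + 1 = 2 links.

2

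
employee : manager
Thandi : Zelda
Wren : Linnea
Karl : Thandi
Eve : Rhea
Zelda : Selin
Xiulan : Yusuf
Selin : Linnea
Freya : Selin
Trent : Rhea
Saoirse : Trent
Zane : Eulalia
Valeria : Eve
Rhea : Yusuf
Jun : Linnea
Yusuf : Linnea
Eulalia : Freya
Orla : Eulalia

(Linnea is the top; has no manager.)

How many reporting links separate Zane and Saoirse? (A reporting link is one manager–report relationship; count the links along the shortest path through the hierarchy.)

Zane is 4 levels below Linnea, and Saoirse is 4 levels below Linnea (their lowest common manager). The shortest path runs up from Zane to Linnea and back down to Saoirse: 4 + 4 = 8 links.

8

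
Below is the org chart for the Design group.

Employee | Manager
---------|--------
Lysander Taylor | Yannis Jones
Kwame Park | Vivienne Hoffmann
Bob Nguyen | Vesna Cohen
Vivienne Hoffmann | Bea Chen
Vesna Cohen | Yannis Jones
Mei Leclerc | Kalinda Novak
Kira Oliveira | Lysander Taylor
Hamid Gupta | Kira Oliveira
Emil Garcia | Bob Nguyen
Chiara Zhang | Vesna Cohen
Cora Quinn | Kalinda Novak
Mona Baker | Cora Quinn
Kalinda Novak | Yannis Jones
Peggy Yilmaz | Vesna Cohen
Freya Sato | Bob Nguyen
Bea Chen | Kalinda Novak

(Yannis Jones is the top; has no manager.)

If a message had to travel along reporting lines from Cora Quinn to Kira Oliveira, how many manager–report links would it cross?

4

Cora Quinn is 2 levels below Yannis Jones, and Kira Oliveira is 2 levels below Yannis Jones (their lowest common manager). The shortest path runs up from Cora Quinn to Yannis Jones and back down to Kira Oliveira: 2 + 2 = 4 links.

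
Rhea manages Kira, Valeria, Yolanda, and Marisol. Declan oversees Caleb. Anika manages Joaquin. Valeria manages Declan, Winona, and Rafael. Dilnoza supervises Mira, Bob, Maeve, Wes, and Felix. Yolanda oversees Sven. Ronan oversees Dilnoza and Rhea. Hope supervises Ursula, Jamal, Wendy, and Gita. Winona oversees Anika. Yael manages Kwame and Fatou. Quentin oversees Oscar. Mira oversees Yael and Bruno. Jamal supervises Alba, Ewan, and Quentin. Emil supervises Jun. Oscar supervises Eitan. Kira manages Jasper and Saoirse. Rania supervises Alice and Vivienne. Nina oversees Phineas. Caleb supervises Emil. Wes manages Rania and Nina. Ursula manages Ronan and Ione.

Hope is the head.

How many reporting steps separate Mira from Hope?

Chain from Mira up to Hope: Mira → Dilnoza → Ronan → Ursula → Hope. That is 4 steps up, so Mira is 4 levels below Hope.

4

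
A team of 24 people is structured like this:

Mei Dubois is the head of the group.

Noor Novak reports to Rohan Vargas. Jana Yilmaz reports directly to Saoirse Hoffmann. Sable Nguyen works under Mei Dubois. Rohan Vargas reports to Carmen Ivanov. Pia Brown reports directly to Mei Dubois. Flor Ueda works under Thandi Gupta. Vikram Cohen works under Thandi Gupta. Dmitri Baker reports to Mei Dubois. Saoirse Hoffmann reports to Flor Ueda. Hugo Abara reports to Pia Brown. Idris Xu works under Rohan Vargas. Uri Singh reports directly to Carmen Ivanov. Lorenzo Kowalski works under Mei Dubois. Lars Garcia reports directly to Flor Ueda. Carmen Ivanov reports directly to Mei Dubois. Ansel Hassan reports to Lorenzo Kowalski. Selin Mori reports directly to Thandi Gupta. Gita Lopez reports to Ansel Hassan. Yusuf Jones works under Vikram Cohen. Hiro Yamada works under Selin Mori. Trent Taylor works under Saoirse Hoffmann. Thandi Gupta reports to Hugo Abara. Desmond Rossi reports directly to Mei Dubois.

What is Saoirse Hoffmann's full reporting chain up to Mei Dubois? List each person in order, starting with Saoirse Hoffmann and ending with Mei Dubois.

Saoirse Hoffmann reports to Flor Ueda. Flor Ueda reports to Thandi Gupta. Thandi Gupta reports to Hugo Abara. Hugo Abara reports to Pia Brown. Pia Brown reports to Mei Dubois. Mei Dubois is at the top.

Saoirse Hoffmann -> Flor Ueda -> Thandi Gupta -> Hugo Abara -> Pia Brown -> Mei Dubois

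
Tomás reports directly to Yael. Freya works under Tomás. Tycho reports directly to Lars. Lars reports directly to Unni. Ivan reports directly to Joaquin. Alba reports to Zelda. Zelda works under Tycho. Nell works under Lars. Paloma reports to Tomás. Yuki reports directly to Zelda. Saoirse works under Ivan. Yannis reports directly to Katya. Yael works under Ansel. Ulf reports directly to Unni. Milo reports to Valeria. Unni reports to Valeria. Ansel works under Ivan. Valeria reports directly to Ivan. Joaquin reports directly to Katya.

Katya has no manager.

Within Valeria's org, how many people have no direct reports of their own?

5

The people in Valeria's organization with no one reporting to them are Milo, Ulf, Alba, Yuki, Nell. That is 5.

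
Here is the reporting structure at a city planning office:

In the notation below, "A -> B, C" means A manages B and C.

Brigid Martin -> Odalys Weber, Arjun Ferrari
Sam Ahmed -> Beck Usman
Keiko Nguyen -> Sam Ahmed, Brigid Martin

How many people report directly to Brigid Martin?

Brigid Martin directly manages Odalys Weber, Arjun Ferrari. That is 2 direct reports.

2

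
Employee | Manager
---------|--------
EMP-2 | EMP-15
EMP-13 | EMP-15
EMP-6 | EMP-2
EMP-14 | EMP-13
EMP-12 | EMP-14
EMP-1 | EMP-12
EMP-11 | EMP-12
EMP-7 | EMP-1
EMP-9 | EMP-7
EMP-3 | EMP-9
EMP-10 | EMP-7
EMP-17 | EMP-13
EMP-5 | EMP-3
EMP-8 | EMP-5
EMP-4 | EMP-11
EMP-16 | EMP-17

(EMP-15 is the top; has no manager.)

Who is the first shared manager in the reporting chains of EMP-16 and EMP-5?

EMP-13

EMP-16's chain of managers is EMP-17, EMP-13, EMP-15. EMP-5's chain of managers is EMP-3, EMP-9, EMP-7, EMP-1, EMP-12, EMP-14, EMP-13, EMP-15. The first manager that appears in both chains is EMP-13.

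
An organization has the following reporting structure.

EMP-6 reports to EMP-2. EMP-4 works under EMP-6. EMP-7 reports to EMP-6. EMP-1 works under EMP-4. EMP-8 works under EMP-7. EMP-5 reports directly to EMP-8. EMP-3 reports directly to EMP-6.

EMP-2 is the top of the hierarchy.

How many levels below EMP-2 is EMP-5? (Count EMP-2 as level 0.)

Chain from EMP-5 up to EMP-2: EMP-5 → EMP-8 → EMP-7 → EMP-6 → EMP-2. That is 4 steps up, so EMP-5 is 4 levels below EMP-2.

4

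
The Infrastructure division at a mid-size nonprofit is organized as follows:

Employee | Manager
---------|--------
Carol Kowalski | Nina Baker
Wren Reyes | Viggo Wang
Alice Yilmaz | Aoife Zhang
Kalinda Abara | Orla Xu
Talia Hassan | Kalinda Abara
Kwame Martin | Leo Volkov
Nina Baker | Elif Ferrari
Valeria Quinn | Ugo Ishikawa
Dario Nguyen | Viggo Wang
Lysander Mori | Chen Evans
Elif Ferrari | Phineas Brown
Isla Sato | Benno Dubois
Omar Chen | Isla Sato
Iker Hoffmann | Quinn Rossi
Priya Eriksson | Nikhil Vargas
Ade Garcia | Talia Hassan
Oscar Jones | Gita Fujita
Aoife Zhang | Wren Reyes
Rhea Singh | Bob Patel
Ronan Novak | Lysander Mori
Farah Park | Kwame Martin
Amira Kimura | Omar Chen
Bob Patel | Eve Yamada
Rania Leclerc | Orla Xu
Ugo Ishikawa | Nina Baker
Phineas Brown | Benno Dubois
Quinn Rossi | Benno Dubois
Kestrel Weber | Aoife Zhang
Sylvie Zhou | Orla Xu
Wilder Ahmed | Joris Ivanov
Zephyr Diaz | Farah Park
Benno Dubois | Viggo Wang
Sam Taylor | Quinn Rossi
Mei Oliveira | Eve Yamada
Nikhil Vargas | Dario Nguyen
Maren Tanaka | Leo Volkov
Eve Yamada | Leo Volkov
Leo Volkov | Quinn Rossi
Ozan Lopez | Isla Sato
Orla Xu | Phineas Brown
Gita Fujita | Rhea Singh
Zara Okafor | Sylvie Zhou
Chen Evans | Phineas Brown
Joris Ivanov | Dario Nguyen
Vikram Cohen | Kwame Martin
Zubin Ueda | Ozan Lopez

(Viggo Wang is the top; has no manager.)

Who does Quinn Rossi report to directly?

Quinn Rossi reports directly to Benno Dubois.

Benno Dubois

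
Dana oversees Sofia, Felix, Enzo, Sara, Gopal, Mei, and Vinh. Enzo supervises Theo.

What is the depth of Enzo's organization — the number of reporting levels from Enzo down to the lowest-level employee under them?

The longest chain under Enzo runs Enzo → Theo, which is 1 level below Enzo.

1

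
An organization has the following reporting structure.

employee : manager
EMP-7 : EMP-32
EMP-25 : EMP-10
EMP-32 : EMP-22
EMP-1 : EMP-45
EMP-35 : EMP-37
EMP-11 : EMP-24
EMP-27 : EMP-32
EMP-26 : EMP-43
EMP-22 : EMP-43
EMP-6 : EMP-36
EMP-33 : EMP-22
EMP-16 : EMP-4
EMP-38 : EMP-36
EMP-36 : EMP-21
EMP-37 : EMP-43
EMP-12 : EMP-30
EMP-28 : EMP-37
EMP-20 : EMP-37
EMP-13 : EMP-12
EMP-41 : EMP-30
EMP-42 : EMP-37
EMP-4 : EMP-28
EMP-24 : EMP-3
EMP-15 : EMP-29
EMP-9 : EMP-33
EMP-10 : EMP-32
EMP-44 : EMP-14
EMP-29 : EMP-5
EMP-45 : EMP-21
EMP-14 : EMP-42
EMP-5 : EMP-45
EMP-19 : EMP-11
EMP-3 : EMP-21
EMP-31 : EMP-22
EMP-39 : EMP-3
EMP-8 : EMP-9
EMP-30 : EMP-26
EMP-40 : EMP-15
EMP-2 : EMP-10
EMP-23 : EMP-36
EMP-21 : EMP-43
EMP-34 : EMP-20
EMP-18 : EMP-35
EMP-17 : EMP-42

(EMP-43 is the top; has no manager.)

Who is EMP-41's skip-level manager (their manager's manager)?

EMP-26

EMP-41 reports to EMP-30, and EMP-30 reports to EMP-26. So EMP-41's skip-level manager is EMP-26.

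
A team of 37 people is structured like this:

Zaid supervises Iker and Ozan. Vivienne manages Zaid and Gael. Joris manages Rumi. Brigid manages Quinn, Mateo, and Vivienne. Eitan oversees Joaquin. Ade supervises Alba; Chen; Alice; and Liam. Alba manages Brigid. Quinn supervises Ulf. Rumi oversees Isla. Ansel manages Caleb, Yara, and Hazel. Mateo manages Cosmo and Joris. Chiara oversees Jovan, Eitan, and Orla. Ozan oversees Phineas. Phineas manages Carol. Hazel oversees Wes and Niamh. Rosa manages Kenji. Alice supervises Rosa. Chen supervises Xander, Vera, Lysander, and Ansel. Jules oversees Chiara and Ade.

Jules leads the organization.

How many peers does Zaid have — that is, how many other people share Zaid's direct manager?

Zaid reports to Vivienne. Vivienne's other direct reports are Gael — 1 peer.

1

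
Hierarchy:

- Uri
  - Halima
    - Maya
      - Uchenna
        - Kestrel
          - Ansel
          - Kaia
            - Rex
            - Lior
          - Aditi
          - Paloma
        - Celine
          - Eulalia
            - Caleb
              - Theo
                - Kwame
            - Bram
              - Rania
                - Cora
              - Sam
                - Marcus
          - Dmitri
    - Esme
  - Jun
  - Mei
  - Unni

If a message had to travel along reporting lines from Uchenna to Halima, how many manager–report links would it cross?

2

Uchenna is in Halima's organization: the chain from Uchenna up to Halima is Uchenna → Maya → Halima, which is 2 links.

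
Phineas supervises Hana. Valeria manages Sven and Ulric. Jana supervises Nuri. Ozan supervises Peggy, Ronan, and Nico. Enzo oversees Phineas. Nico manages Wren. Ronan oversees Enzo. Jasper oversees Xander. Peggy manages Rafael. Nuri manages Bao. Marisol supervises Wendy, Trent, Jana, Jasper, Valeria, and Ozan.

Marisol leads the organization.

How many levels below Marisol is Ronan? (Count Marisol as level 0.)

2

Chain from Ronan up to Marisol: Ronan → Ozan → Marisol. That is 2 steps up, so Ronan is 2 levels below Marisol.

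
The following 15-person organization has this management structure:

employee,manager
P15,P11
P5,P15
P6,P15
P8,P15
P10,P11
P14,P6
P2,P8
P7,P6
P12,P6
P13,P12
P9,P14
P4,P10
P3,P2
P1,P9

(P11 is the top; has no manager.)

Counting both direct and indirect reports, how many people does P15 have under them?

11

P15 directly manages P5, P6, P8. P5 has no reports. Under P6: P12, P13, P7, P14, P9, P1 (6). Under P8: P2, P3 (2). So P15's organization is 3 direct reports plus everyone under them: 1 + 7 + 3 = 11.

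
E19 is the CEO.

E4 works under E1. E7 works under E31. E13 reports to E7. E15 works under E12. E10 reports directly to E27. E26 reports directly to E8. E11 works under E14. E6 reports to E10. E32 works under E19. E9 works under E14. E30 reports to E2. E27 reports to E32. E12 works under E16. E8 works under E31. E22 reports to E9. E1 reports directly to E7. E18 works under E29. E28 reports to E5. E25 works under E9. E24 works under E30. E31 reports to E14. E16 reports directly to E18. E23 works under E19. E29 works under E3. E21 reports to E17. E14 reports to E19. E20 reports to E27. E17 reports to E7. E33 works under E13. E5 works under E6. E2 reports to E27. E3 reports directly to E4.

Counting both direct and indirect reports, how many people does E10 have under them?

E10 directly manages E6. Under E6: E5, E28 (2). That's 3 in total.

3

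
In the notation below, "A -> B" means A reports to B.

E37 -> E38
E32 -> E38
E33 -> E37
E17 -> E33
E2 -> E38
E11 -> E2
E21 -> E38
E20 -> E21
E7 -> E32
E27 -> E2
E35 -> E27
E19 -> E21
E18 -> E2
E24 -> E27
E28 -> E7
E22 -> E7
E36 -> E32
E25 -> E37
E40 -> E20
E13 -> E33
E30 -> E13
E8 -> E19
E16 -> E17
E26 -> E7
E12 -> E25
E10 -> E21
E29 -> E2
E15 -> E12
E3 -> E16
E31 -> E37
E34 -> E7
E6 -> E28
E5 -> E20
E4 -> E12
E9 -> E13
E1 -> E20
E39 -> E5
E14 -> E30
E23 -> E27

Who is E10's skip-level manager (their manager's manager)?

E10 reports to E21, and E21 reports to E38. So E10's skip-level manager is E38.

E38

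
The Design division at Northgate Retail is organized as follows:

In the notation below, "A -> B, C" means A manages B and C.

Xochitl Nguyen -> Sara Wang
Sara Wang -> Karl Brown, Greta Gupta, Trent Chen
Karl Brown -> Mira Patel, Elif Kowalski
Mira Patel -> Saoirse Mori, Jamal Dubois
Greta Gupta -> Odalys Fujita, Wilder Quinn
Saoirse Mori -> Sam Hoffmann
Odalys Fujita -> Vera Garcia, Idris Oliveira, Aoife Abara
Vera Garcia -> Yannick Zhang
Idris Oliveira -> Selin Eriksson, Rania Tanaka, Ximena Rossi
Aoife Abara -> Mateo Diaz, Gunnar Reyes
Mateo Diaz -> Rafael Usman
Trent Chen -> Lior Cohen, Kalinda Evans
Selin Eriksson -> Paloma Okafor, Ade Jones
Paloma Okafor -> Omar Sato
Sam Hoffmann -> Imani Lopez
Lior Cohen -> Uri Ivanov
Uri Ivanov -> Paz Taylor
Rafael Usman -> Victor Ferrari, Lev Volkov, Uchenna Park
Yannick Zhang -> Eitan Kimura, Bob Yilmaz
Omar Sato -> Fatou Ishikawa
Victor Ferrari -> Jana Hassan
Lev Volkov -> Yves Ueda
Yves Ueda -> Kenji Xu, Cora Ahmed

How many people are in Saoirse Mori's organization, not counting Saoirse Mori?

2

Saoirse Mori directly manages Sam Hoffmann. Under Sam Hoffmann: Imani Lopez (1). That's 2 in total.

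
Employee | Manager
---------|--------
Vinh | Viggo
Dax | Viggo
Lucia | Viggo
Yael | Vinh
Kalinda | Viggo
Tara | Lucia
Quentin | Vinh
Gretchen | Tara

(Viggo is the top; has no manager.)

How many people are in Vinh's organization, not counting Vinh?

2

Vinh directly manages Yael, Quentin. Yael has no reports. Quentin has no reports. So Vinh's organization is 2 direct reports plus everyone under them: 1 + 1 = 2.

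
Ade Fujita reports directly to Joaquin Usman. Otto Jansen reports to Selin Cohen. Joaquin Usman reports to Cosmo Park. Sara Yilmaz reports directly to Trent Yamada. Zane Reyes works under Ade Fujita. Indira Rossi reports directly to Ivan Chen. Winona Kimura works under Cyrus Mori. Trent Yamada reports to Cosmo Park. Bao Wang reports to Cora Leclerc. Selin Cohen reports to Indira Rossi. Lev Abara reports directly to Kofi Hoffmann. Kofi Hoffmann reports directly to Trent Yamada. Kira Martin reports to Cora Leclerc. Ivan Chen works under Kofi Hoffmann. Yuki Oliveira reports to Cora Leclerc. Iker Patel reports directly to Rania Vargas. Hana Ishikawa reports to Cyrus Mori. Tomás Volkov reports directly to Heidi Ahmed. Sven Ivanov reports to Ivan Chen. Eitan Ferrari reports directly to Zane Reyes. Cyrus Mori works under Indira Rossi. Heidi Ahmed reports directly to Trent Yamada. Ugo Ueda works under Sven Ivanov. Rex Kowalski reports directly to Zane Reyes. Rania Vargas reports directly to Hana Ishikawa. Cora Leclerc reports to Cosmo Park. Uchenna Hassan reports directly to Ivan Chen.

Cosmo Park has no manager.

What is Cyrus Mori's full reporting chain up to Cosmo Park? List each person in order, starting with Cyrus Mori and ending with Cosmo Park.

Cyrus Mori -> Indira Rossi -> Ivan Chen -> Kofi Hoffmann -> Trent Yamada -> Cosmo Park

Cyrus Mori reports to Indira Rossi. Indira Rossi reports to Ivan Chen. Ivan Chen reports to Kofi Hoffmann. Kofi Hoffmann reports to Trent Yamada. Trent Yamada reports to Cosmo Park. Cosmo Park is at the top.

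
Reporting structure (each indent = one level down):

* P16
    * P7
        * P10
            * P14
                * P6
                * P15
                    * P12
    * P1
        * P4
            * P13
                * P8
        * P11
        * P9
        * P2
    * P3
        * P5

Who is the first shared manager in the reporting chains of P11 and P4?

P1

P11's chain of managers is P1, P16. P4's chain of managers is P1, P16. The first manager that appears in both chains is P1.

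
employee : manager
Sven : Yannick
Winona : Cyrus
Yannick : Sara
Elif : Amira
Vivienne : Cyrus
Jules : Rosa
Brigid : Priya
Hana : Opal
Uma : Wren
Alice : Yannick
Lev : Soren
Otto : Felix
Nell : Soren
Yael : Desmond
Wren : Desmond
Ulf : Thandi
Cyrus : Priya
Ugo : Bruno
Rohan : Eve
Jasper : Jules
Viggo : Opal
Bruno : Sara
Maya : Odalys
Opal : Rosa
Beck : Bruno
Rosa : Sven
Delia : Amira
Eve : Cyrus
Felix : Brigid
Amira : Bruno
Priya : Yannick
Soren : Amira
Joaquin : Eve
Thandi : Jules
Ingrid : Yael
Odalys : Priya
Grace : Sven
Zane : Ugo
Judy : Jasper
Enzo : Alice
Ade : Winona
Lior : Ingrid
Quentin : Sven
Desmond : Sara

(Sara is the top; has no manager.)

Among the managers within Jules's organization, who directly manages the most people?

Direct-report counts within Jules's organization: Jules has 2; Thandi has 1; Jasper has 1. The largest is 2, held by Jules.

Jules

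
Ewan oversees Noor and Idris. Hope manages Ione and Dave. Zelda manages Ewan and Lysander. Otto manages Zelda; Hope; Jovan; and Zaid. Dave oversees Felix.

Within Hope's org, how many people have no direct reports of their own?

The people in Hope's organization with no one reporting to them are Felix, Ione. That is 2.

2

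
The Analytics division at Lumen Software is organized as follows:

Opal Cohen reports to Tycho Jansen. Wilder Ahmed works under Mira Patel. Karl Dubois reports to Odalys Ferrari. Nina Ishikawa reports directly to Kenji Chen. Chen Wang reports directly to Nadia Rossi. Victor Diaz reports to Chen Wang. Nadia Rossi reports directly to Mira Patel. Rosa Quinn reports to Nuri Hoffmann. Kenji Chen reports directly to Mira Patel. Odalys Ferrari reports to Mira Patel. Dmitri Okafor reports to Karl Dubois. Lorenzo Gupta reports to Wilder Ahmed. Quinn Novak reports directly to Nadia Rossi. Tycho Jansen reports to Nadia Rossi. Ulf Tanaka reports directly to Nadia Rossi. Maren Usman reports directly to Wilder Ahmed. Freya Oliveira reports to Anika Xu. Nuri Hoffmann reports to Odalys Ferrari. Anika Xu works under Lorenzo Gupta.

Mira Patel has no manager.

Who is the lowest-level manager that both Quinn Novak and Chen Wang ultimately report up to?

Nadia Rossi

Quinn Novak's chain of managers is Nadia Rossi, Mira Patel. Chen Wang's chain of managers is Nadia Rossi, Mira Patel. The first manager that appears in both chains is Nadia Rossi.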